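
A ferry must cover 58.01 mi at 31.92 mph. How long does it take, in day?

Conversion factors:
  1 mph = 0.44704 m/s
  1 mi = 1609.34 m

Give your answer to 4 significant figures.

0.07572 day

58.01 mi × 1609.34 = 93357.8 m
31.92 mph × 0.44704 = 14.2695 m/s
t = d / v = 93357.8 m / 14.2695 m/s = 6542.47 s
6542.47 s ÷ (86400 s/day) = 0.075723 day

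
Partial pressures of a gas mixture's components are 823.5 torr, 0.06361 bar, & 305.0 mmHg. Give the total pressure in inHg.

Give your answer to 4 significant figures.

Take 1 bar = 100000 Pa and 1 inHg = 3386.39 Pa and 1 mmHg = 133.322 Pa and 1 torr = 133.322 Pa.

823.5 torr × 133.322 → 109791 Pa
0.06361 bar × 100000 → 6361 Pa
305.0 mmHg × 133.322 → 40663.2 Pa
Total: 109791 + 6361 + 40663.2 = 156815 Pa
In inHg: 156815 / 3386.39 = 46.3074 inHg

46.31 inHg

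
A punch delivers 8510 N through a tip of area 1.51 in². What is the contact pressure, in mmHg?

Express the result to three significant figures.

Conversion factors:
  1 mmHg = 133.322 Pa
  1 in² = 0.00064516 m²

1.51 in² × 0.00064516 → 9.74192×10⁻⁴ m²
P = F / A = 8510 N / 9.74192×10⁻⁴ m² = 8.73544×10⁶ Pa
8.73544×10⁶ Pa ÷ (133.322 Pa/mmHg) = 65521.4 mmHg

6.55×10⁴ mmHg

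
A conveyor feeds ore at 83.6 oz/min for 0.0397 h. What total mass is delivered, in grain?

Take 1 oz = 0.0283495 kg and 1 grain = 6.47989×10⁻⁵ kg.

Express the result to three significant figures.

83.6 oz/min → 0.0395003 kg/s
0.0397 h → 142.92 s
m = ṁ × t = 0.0395003 × 142.92 = 5.64538 kg
In grain: 5.64538 / 6.47989×10⁻⁵ = 87121.5 grain

8.71×10⁴ grain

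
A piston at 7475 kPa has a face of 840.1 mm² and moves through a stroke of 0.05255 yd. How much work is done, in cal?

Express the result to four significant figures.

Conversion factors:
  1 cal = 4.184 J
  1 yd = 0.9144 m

72.12 cal

7475 kPa → 7.475×10⁶ Pa
840.1 mm² → 8.401×10⁻⁴ m²
F = P × A = 7.475×10⁶ × 8.401×10⁻⁴ = 6279.75 N
0.05255 yd → 0.0480517 m
W = F × d = 6279.75 × 0.0480517 = 301.753 J
In cal: 301.753 / 4.184 = 72.1207 cal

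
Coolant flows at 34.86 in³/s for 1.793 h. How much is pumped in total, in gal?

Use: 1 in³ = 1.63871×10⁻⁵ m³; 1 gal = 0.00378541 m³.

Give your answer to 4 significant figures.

974.1 gal

34.86 in³/s → 5.71254×10⁻⁴ m³/s
1.793 h → 6454.8 s
V = Q × t = 5.71254×10⁻⁴ × 6454.8 = 3.68733 m³
In gal: 3.68733 / 0.00378541 = 974.09 gal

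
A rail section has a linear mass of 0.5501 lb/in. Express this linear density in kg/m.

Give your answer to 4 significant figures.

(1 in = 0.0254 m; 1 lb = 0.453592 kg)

9.824 kg/m

0.5501 lb/in × 0.453592 kg/lb ÷ 0.0254 m/in = 9.82366 kg/m
9.82366 kg/m  = 9.82366 kg/m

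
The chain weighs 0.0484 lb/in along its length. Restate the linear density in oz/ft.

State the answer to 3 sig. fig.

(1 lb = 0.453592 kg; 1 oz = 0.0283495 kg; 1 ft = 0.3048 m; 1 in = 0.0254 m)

9.29 oz/ft

0.0484 lb/in × 0.453592 kg/lb ÷ 0.0254 m/in = 0.864325 kg/m
0.864325 kg/m ÷ 0.0283495 kg/oz × 0.3048 m/ft = 9.2928 oz/ft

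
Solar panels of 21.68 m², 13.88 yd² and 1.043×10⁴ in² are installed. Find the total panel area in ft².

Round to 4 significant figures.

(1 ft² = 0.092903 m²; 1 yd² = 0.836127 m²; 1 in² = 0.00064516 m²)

21.68 m² (already m²)
13.88 yd² × 0.836127 = 11.6054 m²
1.043×10⁴ in² × 0.00064516 = 6.72902 m²
Sum: 21.68 + 11.6054 + 6.72902 = 40.0144 m²
In ft²: 40.0144 / 0.092903 = 430.712 ft²

430.7 ft²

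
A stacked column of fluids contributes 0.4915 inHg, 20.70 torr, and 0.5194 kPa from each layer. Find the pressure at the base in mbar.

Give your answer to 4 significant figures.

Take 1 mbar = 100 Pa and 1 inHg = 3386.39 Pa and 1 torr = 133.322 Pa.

0.4915 inHg × 3386.39 → 1664.41 Pa
20.70 torr × 133.322 → 2759.77 Pa
0.5194 kPa × 1000 → 519.4 Pa
Sum: 1664.41 + 2759.77 + 519.4 = 4943.58 Pa
In mbar: 4943.58 / 100 = 49.4358 mbar

49.44 mbar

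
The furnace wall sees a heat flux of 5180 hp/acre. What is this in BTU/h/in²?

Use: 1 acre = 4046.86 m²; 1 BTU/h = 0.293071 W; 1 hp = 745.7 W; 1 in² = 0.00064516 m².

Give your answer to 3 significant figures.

5180 hp/acre × 745.7 W/hp ÷ 4046.86 m²/acre = 954.5 W/m²
954.5 W/m² ÷ 0.293071 W/BTU/h × 0.00064516 m²/in² = 2.10122 BTU/h/in²

2.10 BTU/h/in²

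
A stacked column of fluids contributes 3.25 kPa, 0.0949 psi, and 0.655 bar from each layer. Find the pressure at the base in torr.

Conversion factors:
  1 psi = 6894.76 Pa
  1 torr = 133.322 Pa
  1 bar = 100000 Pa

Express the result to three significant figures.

521 torr

3.25 kPa × 1000 = 3250 Pa
0.0949 psi × 6894.76 = 654.313 Pa
0.655 bar × 100000 = 65500 Pa
Sum: 3250 + 654.313 + 65500 = 69404.3 Pa
In torr: 69404.3 / 133.322 = 520.576 torr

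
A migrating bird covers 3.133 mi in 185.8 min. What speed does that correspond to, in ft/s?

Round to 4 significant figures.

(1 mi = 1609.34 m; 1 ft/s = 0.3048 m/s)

3.133 mi × 1609.34 = 5042.06 m
185.8 min × 60 = 11148 s
v = d / t = 5042.06 m / 11148 s = 0.452284 m/s
0.452284 m/s ÷ (0.3048 m/s/ft/s) = 1.48387 ft/s

1.484 ft/s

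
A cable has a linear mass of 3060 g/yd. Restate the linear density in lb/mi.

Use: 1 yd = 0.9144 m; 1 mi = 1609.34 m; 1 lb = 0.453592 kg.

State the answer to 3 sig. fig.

3060 g/yd × 0.001 kg/g ÷ 0.9144 m/yd = 3.34646 kg/m
3.34646 kg/m ÷ 0.453592 kg/lb × 1609.34 m/mi = 11873.2 lb/mi

1.19×10⁴ lb/mi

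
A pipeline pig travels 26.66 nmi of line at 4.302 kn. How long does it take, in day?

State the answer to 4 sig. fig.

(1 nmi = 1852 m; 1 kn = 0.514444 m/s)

26.66 nmi × 1852 → 49374.3 m
4.302 kn × 0.514444 → 2.21314 m/s
t = d / v = 49374.3 m / 2.21314 m/s = 22309.6 s
22309.6 s ÷ (86400 s/day) = 0.258213 day

0.2582 day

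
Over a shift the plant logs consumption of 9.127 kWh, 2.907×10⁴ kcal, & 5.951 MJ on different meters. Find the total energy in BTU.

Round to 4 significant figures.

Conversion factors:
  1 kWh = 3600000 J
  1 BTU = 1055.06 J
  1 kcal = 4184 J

1.521×10⁵ BTU

9.127 kWh × 3600000 = 3.28572×10⁷ J
2.907×10⁴ kcal × 4184 = 1.21629×10⁸ J
5.951 MJ × 1000000 = 5.951×10⁶ J
Total: 3.28572×10⁷ + 1.21629×10⁸ + 5.951×10⁶ = 1.60437×10⁸ J
In BTU: 1.60437×10⁸ / 1055.06 = 152064 BTU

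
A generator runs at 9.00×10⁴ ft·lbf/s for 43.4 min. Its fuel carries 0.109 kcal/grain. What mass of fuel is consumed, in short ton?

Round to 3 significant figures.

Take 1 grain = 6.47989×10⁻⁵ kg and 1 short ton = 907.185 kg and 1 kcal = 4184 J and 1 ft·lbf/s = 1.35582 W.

0.0498 short ton

9.00×10⁴ ft·lbf/s → 122024 W
43.4 min → 2604 s
E = P × t = 122024 × 2604 = 3.1775×10⁸ J
0.109 kcal/grain → 7.03802×10⁶ J/kg
m = E / e_s = 3.1775×10⁸ / 7.03802×10⁶ = 45.1476 kg
In short ton: 45.1476 / 907.185 = 0.0497667 short ton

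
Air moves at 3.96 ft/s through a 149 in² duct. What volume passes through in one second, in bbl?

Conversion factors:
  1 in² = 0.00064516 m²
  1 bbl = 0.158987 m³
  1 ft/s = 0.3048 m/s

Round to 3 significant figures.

0.730 bbl

3.96 ft/s × 0.3048 = 1.20701 m/s
149 in² × 0.00064516 = 0.0961288 m²
V = v × A × t = 1.20701 m/s × 0.0961288 m² × 1 s = 0.116028 m³
0.116028 m³ ÷ (0.158987 m³/bbl) = 0.729796 bbl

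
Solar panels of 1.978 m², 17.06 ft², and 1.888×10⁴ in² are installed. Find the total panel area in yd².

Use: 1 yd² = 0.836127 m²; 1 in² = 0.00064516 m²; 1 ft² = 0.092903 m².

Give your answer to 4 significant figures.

1.978 m² (already m²)
17.06 ft² × 0.092903 = 1.58493 m²
1.888×10⁴ in² × 0.00064516 = 12.1806 m²
Total: 1.978 + 1.58493 + 12.1806 = 15.7435 m²
In yd²: 15.7435 / 0.836127 = 18.8291 yd²

18.83 yd²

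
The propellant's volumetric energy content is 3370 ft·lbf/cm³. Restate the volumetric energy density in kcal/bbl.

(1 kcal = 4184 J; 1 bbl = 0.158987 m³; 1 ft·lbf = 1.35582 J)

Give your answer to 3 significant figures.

1.74×10⁵ kcal/bbl

3370 ft·lbf/cm³ × 1.35582 J/ft·lbf ÷ 10⁻⁶ m³/cm³ = 4.56911×10⁹ J/m³
4.56911×10⁹ J/m³ ÷ 4184 J/kcal × 0.158987 m³/bbl = 173621 kcal/bbl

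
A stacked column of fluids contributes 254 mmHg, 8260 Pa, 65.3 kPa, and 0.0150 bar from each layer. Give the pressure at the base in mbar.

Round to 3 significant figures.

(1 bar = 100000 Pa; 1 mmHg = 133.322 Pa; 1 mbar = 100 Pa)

254 mmHg × 133.322 → 33863.8 Pa
8260 Pa (already Pa)
65.3 kPa × 1000 → 65300 Pa
0.0150 bar × 100000 → 1500 Pa
Total: 33863.8 + 8260 + 65300 + 1500 = 108924 Pa
In mbar: 108924 / 100 = 1089.24 mbar

1090 mbar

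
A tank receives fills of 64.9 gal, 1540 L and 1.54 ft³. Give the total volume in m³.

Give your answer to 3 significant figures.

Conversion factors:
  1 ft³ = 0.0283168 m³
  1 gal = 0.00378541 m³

1.83 m³

64.9 gal × 0.00378541 = 0.245673 m³
1540 L × 0.001 = 1.54 m³
1.54 ft³ × 0.0283168 = 0.0436079 m³
Combined: 0.245673 + 1.54 + 0.0436079 = 1.82928 m³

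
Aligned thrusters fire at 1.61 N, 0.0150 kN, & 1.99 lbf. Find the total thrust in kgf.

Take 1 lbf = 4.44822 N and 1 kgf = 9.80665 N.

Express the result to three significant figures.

1.61 N (already N)
0.0150 kN × 1000 → 15 N
1.99 lbf × 4.44822 → 8.85196 N
Total: 1.61 + 15 + 8.85196 = 25.462 N
In kgf: 25.462 / 9.80665 = 2.5964 kgf

2.60 kgf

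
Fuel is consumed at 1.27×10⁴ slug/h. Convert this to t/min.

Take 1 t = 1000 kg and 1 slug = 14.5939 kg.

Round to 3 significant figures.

1.27×10⁴ slug/h × 14.5939 kg/slug ÷ 3600 s/h = 51.484 kg/s
51.484 kg/s ÷ 1000 kg/t × 60 s/min = 3.08904 t/min

3.09 t/min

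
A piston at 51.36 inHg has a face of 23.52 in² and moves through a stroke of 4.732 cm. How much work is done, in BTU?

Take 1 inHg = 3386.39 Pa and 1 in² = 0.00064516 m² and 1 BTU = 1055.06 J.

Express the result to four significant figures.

0.1184 BTU

51.36 inHg → 173925 Pa
23.52 in² → 0.0151742 m²
F = P × A = 173925 × 0.0151742 = 2639.17 N
4.732 cm → 0.04732 m
W = F × d = 2639.17 × 0.04732 = 124.886 J
In BTU: 124.886 / 1055.06 = 0.118369 BTU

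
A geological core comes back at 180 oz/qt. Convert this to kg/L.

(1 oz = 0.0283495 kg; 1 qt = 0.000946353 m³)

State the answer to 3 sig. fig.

5.39 kg/L

180 oz/qt × 0.0283495 kg/oz ÷ 0.000946353 m³/qt = 5392.18 kg/m³
5392.18 kg/m³ × 0.001 m³/L = 5.39218 kg/L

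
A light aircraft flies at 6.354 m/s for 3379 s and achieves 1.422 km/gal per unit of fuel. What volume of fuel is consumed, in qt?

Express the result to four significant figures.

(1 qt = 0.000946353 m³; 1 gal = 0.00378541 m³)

60.39 qt

d = v × t = 6.354 × 3379 = 21470.2 m
1.422 km/gal → 375653 m/m³
V = d / (distance per unit fuel) = 21470.2 / 375653 = 0.0571543 m³
In qt: 0.0571543 / 0.000946353 = 60.3943 qt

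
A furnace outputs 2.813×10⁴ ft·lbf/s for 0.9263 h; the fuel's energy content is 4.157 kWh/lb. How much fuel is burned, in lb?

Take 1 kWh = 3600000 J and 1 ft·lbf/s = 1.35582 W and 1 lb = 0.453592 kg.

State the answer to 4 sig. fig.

8.499 lb

2.813×10⁴ ft·lbf/s → 38139.2 W
0.9263 h → 3334.68 s
E = P × t = 38139.2 × 3334.68 = 1.27182×10⁸ J
4.157 kWh/lb → 3.29926×10⁷ J/kg
m = E / e_s = 1.27182×10⁸ / 3.29926×10⁷ = 3.85486 kg
In lb: 3.85486 / 0.453592 = 8.49852 lb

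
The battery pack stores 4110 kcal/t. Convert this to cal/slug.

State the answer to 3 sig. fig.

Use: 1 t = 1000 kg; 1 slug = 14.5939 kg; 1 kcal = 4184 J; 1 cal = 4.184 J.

6.00×10⁴ cal/slug

4110 kcal/t × 4184 J/kcal ÷ 1000 kg/t = 17196.2 J/kg
17196.2 J/kg ÷ 4.184 J/cal × 14.5939 kg/slug = 59980.8 cal/slug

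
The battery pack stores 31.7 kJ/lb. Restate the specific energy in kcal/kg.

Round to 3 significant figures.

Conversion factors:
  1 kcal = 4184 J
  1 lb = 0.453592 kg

16.7 kcal/kg

31.7 kJ/lb × 1000 J/kJ ÷ 0.453592 kg/lb = 69886.6 J/kg
69886.6 J/kg ÷ 4184 J/kcal = 16.7033 kcal/kg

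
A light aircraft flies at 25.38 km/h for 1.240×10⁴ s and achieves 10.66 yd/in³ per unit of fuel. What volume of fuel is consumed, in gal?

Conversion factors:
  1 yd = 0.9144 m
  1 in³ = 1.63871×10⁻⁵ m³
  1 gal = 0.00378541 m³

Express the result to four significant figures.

38.82 gal

25.38 km/h → 7.05 m/s
d = v × t = 7.05 × 12400 = 87420 m
10.66 yd/in³ → 594828 m/m³
V = d / (distance per unit fuel) = 87420 / 594828 = 0.146967 m³
In gal: 0.146967 / 0.00378541 = 38.8246 gal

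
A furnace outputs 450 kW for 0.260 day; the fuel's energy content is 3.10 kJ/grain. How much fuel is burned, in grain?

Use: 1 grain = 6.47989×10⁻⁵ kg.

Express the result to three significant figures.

3.26×10⁶ grain

450 kW → 450000 W
0.260 day → 22464 s
E = P × t = 450000 × 22464 = 1.01088×10¹⁰ J
3.10 kJ/grain → 4.78403×10⁷ J/kg
m = E / e_s = 1.01088×10¹⁰ / 4.78403×10⁷ = 211.303 kg
In grain: 211.303 / 6.47989×10⁻⁵ = 3.2609×10⁶ grain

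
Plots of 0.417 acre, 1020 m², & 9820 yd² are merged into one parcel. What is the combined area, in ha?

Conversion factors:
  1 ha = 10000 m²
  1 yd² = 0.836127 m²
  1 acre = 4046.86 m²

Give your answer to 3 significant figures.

0.417 acre × 4046.86 = 1687.54 m²
1020 m² (already m²)
9820 yd² × 0.836127 = 8210.77 m²
Combined: 1687.54 + 1020 + 8210.77 = 10918.3 m²
In ha: 10918.3 / 10000 = 1.09183 ha

1.09 ha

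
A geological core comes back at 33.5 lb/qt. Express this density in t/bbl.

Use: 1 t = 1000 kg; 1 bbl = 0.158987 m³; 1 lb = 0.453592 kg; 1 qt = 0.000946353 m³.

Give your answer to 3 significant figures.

2.55 t/bbl

33.5 lb/qt × 0.453592 kg/lb ÷ 0.000946353 m³/qt = 16056.7 kg/m³
16056.7 kg/m³ ÷ 1000 kg/t × 0.158987 m³/bbl = 2.55281 t/bbl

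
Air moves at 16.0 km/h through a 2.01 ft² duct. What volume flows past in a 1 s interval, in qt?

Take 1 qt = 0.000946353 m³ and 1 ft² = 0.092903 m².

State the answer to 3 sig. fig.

16.0 km/h × (1/3.6) = 4.44444 m/s
2.01 ft² × 0.092903 = 0.186735 m²
V = v × A × t = 4.44444 m/s × 0.186735 m² × 1 s = 0.829933 m³
0.829933 m³ ÷ (0.000946353 m³/qt) = 876.98 qt

877 qt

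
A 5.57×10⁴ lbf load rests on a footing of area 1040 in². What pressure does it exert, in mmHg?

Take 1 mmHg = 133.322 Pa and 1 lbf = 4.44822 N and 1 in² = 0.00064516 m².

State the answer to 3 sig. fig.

2770 mmHg

5.57×10⁴ lbf × 4.44822 → 247766 N
1040 in² × 0.00064516 → 0.670966 m²
P = F / A = 247766 N / 0.670966 m² = 369268 Pa
369268 Pa ÷ (133.322 Pa/mmHg) = 2769.75 mmHg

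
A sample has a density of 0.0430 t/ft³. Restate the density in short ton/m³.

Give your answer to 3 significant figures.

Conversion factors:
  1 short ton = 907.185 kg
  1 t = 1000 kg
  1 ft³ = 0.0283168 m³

1.67 short ton/m³

0.0430 t/ft³ × 1000 kg/t ÷ 0.0283168 m³/ft³ = 1518.53 kg/m³
1518.53 kg/m³ ÷ 907.185 kg/short ton = 1.67389 short ton/m³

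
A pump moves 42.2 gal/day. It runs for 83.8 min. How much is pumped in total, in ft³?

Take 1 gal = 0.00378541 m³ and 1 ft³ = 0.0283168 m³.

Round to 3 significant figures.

0.328 ft³

42.2 gal/day → 1.84889×10⁻⁶ m³/s
83.8 min → 5028 s
V = Q × t = 1.84889×10⁻⁶ × 5028 = 0.00929622 m³
In ft³: 0.00929622 / 0.0283168 = 0.328293 ft³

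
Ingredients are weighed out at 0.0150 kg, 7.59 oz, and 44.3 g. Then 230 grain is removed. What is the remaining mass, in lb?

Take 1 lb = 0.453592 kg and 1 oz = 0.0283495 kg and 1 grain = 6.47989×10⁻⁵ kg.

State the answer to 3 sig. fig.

0.572 lb

0.0150 kg (already kg)
7.59 oz × 0.0283495 = 0.215173 kg
44.3 g × 0.001 = 0.0443 kg
230 grain × 6.47989×10⁻⁵ = 0.0149037 kg
Result: 0.015 + 0.215173 + 0.0443 − 0.0149037 = 0.259569 kg
In lb: 0.259569 / 0.453592 = 0.572252 lb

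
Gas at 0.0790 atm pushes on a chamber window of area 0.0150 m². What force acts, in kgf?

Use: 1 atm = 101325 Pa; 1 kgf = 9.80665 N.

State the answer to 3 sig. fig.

12.2 kgf

0.0790 atm × 101325 → 8004.68 Pa
F = P × A = 8004.68 Pa × 0.015 m² = 120.07 N
120.07 N ÷ (9.80665 N/kgf) = 12.2437 kgf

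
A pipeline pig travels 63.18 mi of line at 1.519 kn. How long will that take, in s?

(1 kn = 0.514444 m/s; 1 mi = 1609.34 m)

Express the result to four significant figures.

63.18 mi × 1609.34 = 101678 m
1.519 kn × 0.514444 = 0.78144 m/s
t = d / v = 101678 m / 0.78144 m/s = 130116 s

1.301×10⁵ s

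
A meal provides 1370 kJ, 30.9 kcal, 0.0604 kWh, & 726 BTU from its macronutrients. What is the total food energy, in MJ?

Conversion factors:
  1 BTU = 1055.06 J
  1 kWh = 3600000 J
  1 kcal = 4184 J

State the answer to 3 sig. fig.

2.48 MJ

1370 kJ × 1000 → 1.37×10⁶ J
30.9 kcal × 4184 → 129286 J
0.0604 kWh × 3600000 → 217440 J
726 BTU × 1055.06 → 765974 J
Combined: 1.37×10⁶ + 129286 + 217440 + 765974 = 2.4827×10⁶ J
In MJ: 2.4827×10⁶ / 1000000 = 2.4827 MJ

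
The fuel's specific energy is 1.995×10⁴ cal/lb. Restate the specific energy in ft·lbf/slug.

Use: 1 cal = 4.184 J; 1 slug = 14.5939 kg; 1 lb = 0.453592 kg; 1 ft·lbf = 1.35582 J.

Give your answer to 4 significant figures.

1.995×10⁴ cal/lb × 4.184 J/cal ÷ 0.453592 kg/lb = 184022 J/kg
184022 J/kg ÷ 1.35582 J/ft·lbf × 14.5939 kg/slug = 1.98079×10⁶ ft·lbf/slug

1.981×10⁶ ft·lbf/slug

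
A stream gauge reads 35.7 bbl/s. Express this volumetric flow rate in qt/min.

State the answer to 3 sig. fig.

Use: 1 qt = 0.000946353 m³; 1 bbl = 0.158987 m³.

35.7 bbl/s × 0.158987 m³/bbl = 5.67584 m³/s
5.67584 m³/s ÷ 0.000946353 m³/qt × 60 s/min = 359856 qt/min

3.60×10⁵ qt/min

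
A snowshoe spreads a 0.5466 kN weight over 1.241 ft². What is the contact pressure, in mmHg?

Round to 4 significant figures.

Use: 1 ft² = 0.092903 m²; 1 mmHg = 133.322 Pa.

35.56 mmHg

0.5466 kN × 1000 → 546.6 N
1.241 ft² × 0.092903 → 0.115293 m²
P = F / A = 546.6 N / 0.115293 m² = 4740.96 Pa
4740.96 Pa ÷ (133.322 Pa/mmHg) = 35.5602 mmHg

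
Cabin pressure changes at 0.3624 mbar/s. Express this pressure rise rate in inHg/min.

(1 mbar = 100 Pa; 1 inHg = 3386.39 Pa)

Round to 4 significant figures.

0.6421 inHg/min

0.3624 mbar/s × 100 Pa/mbar = 36.24 Pa/s
36.24 Pa/s ÷ 3386.39 Pa/inHg × 60 s/min = 0.6421 inHg/min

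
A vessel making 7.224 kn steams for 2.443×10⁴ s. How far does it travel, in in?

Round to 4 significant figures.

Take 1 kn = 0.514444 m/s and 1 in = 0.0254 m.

3.574×10⁶ in

7.224 kn × 0.514444 = 3.71634 m/s
d = v × t = 3.71634 m/s × 24430 s = 90790.2 m
90790.2 m ÷ (0.0254 m/in) = 3.57442×10⁶ in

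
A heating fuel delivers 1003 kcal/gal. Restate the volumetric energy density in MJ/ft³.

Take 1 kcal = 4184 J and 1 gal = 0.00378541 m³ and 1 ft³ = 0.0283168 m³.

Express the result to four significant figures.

31.39 MJ/ft³

1003 kcal/gal × 4184 J/kcal ÷ 0.00378541 m³/gal = 1.10861×10⁹ J/m³
1.10861×10⁹ J/m³ ÷ 1000000 J/MJ × 0.0283168 m³/ft³ = 31.3923 MJ/ft³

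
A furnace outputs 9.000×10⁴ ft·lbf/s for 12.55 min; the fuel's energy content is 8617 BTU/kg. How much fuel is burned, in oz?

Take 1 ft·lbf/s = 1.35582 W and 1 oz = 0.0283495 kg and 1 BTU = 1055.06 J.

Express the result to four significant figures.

9.000×10⁴ ft·lbf/s → 122024 W
12.55 min → 753 s
E = P × t = 122024 × 753 = 9.18841×10⁷ J
8617 BTU/kg → 9.09145×10⁶ J/kg
m = E / e_s = 9.18841×10⁷ / 9.09145×10⁶ = 10.1066 kg
In oz: 10.1066 / 0.0283495 = 356.5 oz

356.5 oz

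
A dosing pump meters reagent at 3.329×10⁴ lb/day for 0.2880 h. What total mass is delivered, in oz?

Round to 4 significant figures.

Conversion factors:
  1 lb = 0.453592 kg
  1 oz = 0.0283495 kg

6392 oz

3.329×10⁴ lb/day → 0.174769 kg/s
0.2880 h → 1036.8 s
m = ṁ × t = 0.174769 × 1036.8 = 181.2 kg
In oz: 181.2 / 0.0283495 = 6391.65 oz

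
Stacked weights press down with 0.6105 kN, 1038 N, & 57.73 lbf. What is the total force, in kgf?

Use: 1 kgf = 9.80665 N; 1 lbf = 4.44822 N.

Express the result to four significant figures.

194.3 kgf

0.6105 kN × 1000 = 610.5 N
1038 N (already N)
57.73 lbf × 4.44822 = 256.796 N
Sum: 610.5 + 1038 + 256.796 = 1905.3 N
In kgf: 1905.3 / 9.80665 = 194.287 kgf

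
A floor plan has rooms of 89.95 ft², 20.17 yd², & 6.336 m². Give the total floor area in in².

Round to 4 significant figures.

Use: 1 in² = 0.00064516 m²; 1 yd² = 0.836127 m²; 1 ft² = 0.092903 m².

4.891×10⁴ in²

89.95 ft² × 0.092903 = 8.35662 m²
20.17 yd² × 0.836127 = 16.8647 m²
6.336 m² (already m²)
Total: 8.35662 + 16.8647 + 6.336 = 31.5573 m²
In in²: 31.5573 / 0.00064516 = 48913.9 in²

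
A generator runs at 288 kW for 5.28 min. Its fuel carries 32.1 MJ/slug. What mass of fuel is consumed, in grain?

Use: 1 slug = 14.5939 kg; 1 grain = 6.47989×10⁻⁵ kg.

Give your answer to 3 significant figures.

6.40×10⁵ grain

288 kW → 288000 W
5.28 min → 316.8 s
E = P × t = 288000 × 316.8 = 9.12384×10⁷ J
32.1 MJ/slug → 2.19955×10⁶ J/kg
m = E / e_s = 9.12384×10⁷ / 2.19955×10⁶ = 41.4805 kg
In grain: 41.4805 / 6.47989×10⁻⁵ = 640142 grain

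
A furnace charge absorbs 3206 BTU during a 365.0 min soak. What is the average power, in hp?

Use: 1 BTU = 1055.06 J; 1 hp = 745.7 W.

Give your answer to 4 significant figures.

3206 BTU × 1055.06 → 3.38252×10⁶ J
365.0 min × 60 → 21900 s
P = E / t = 3.38252×10⁶ J / 21900 s = 154.453 W
154.453 W ÷ (745.7 W/hp) = 0.207125 hp

0.2071 hp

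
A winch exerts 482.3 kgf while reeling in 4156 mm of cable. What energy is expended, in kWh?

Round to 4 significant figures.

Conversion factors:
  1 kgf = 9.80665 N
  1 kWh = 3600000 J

0.005460 kWh

482.3 kgf × 9.80665 → 4729.75 N
4156 mm × 0.001 → 4.156 m
W = F × d = 4729.75 N × 4.156 m = 19656.8 J
19656.8 J ÷ (3600000 J/kWh) = 0.00546022 kWh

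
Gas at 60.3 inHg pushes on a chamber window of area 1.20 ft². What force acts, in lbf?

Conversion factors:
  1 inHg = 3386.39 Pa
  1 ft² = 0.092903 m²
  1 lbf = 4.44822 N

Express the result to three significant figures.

5120 lbf

60.3 inHg × 3386.39 → 204199 Pa
1.20 ft² × 0.092903 → 0.111484 m²
F = P × A = 204199 Pa × 0.111484 m² = 22764.9 N
22764.9 N ÷ (4.44822 N/lbf) = 5117.75 lbf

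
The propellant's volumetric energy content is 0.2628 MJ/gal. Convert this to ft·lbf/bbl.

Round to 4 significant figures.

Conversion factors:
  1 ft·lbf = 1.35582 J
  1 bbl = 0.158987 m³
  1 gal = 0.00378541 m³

8.141×10⁶ ft·lbf/bbl

0.2628 MJ/gal × 1000000 J/MJ ÷ 0.00378541 m³/gal = 6.94244×10⁷ J/m³
6.94244×10⁷ J/m³ ÷ 1.35582 J/ft·lbf × 0.158987 m³/bbl = 8.14089×10⁶ ft·lbf/bbl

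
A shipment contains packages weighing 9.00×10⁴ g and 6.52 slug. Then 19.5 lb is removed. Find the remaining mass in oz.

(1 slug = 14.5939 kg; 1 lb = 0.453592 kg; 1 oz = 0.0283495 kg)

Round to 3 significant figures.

6220 oz

9.00×10⁴ g × 0.001 = 90 kg
6.52 slug × 14.5939 = 95.1522 kg
19.5 lb × 0.453592 = 8.84504 kg
Result: 90 + 95.1522 − 8.84504 = 176.307 kg
In oz: 176.307 / 0.0283495 = 6219.05 oz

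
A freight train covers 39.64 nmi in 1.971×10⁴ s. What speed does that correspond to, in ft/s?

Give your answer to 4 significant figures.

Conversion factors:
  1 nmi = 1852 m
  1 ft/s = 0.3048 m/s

39.64 nmi × 1852 = 73413.3 m
v = d / t = 73413.3 m / 19710 s = 3.72467 m/s
3.72467 m/s ÷ (0.3048 m/s/ft/s) = 12.22 ft/s

12.22 ft/s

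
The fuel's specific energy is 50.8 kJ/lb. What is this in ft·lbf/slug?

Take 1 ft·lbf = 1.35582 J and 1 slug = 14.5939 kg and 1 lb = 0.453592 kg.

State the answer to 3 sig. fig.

50.8 kJ/lb × 1000 J/kJ ÷ 0.453592 kg/lb = 111995 J/kg
111995 J/kg ÷ 1.35582 J/ft·lbf × 14.5939 kg/slug = 1.2055×10⁶ ft·lbf/slug

1.21×10⁶ ft·lbf/slug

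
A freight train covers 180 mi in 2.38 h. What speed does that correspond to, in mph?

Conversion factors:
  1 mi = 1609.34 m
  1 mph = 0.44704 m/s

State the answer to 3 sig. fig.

75.6 mph

180 mi × 1609.34 → 289681 m
2.38 h × 3600 → 8568 s
v = d / t = 289681 m / 8568 s = 33.8096 m/s
33.8096 m/s ÷ (0.44704 m/s/mph) = 75.6299 mph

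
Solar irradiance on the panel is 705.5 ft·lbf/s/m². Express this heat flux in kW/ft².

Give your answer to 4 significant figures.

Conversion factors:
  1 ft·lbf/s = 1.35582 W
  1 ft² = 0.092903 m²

0.08886 kW/ft²

705.5 ft·lbf/s/m² × 1.35582 W/ft·lbf/s = 956.531 W/m²
956.531 W/m² ÷ 1000 W/kW × 0.092903 m²/ft² = 0.0888646 kW/ft²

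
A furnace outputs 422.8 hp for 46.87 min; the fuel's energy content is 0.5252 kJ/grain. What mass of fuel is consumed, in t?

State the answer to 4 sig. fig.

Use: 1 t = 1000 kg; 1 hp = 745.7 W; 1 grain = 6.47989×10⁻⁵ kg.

0.1094 t

422.8 hp → 315282 W
46.87 min → 2812.2 s
E = P × t = 315282 × 2812.2 = 8.86636×10⁸ J
0.5252 kJ/grain → 8.10508×10⁶ J/kg
m = E / e_s = 8.86636×10⁸ / 8.10508×10⁶ = 109.393 kg
In t: 109.393 / 1000 = 0.109393 t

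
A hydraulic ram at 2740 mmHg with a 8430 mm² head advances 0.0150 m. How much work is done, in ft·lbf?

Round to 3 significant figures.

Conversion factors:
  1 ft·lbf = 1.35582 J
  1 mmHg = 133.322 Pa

2740 mmHg → 365302 Pa
8430 mm² → 0.00843 m²
F = P × A = 365302 × 0.00843 = 3079.5 N
W = F × d = 3079.5 × 0.015 = 46.1925 J
In ft·lbf: 46.1925 / 1.35582 = 34.0698 ft·lbf

34.1 ft·lbf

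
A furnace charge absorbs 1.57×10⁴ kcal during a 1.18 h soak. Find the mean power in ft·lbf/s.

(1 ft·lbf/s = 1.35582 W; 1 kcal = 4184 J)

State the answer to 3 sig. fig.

1.57×10⁴ kcal × 4184 → 6.56888×10⁷ J
1.18 h × 3600 → 4248 s
P = E / t = 6.56888×10⁷ J / 4248 s = 15463.5 W
15463.5 W ÷ (1.35582 W/ft·lbf/s) = 11405.3 ft·lbf/s

1.14×10⁴ ft·lbf/s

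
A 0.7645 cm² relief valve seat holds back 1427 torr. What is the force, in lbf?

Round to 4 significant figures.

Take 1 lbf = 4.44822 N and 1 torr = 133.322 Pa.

1427 torr × 133.322 = 190250 Pa
0.7645 cm² × 0.0001 = 7.645×10⁻⁵ m²
F = P × A = 190250 Pa × 7.645×10⁻⁵ m² = 14.5446 N
14.5446 N ÷ (4.44822 N/lbf) = 3.26976 lbf

3.270 lbf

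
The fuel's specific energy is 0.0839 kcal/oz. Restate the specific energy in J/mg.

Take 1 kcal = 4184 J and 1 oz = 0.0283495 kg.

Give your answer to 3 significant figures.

0.0124 J/mg

0.0839 kcal/oz × 4184 J/kcal ÷ 0.0283495 kg/oz = 12382.5 J/kg
12382.5 J/kg × 10⁻⁶ kg/mg = 0.0123825 J/mg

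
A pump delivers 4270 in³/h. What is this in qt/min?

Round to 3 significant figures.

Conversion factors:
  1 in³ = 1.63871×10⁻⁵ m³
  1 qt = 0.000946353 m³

1.23 qt/min

4270 in³/h × 1.63871×10⁻⁵ m³/in³ ÷ 3600 s/h = 1.94369×10⁻⁵ m³/s
1.94369×10⁻⁵ m³/s ÷ 0.000946353 m³/qt × 60 s/min = 1.23232 qt/min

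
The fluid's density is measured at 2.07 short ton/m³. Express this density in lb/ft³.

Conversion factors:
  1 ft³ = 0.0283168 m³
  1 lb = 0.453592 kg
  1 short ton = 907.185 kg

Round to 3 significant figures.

117 lb/ft³

2.07 short ton/m³ × 907.185 kg/short ton = 1877.87 kg/m³
1877.87 kg/m³ ÷ 0.453592 kg/lb × 0.0283168 m³/ft³ = 117.231 lb/ft³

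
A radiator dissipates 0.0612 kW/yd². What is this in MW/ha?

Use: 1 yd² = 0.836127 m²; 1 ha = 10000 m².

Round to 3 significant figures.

0.732 MW/ha

0.0612 kW/yd² × 1000 W/kW ÷ 0.836127 m²/yd² = 73.1946 W/m²
73.1946 W/m² ÷ 1000000 W/MW × 10000 m²/ha = 0.731946 MW/ha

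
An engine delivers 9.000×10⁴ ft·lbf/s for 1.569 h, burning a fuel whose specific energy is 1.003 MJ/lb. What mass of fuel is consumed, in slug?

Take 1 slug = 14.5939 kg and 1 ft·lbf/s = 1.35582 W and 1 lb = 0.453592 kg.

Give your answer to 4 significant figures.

9.000×10⁴ ft·lbf/s → 122024 W
1.569 h → 5648.4 s
E = P × t = 122024 × 5648.4 = 6.8924×10⁸ J
1.003 MJ/lb → 2.21124×10⁶ J/kg
m = E / e_s = 6.8924×10⁸ / 2.21124×10⁶ = 311.698 kg
In slug: 311.698 / 14.5939 = 21.3581 slug

21.36 slug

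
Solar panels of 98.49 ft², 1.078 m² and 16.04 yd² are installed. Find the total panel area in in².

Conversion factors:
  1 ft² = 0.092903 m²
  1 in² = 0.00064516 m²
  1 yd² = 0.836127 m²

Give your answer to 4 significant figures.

98.49 ft² × 0.092903 → 9.15002 m²
1.078 m² (already m²)
16.04 yd² × 0.836127 → 13.4115 m²
Total: 9.15002 + 1.078 + 13.4115 = 23.6395 m²
In in²: 23.6395 / 0.00064516 = 36641.3 in²

3.664×10⁴ in²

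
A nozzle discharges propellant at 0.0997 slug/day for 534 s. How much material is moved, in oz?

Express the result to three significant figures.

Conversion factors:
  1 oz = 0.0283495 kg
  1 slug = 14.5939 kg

0.317 oz

0.0997 slug/day → 1.68404×10⁻⁵ kg/s
m = ṁ × t = 1.68404×10⁻⁵ × 534 = 0.00899277 kg
In oz: 0.00899277 / 0.0283495 = 0.317211 oz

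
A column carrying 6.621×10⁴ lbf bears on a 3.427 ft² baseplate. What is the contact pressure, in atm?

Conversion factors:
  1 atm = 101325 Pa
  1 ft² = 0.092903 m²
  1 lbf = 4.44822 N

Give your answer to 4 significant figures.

6.621×10⁴ lbf × 4.44822 = 294517 N
3.427 ft² × 0.092903 = 0.318379 m²
P = F / A = 294517 N / 0.318379 m² = 925052 Pa
925052 Pa ÷ (101325 Pa/atm) = 9.12955 atm

9.130 atm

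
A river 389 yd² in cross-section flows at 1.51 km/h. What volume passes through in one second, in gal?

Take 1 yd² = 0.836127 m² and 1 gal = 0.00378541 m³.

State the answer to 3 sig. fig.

1.51 km/h × (1/3.6) = 0.419444 m/s
389 yd² × 0.836127 = 325.253 m²
V = v × A × t = 0.419444 m/s × 325.253 m² × 1 s = 136.425 m³
136.425 m³ ÷ (0.00378541 m³/gal) = 36039.7 gal

3.60×10⁴ gal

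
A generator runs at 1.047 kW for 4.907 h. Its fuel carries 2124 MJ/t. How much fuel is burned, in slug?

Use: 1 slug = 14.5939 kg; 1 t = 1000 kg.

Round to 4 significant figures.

0.5967 slug

1.047 kW → 1047 W
4.907 h → 17665.2 s
E = P × t = 1047 × 17665.2 = 1.84955×10⁷ J
2124 MJ/t → 2.124×10⁶ J/kg
m = E / e_s = 1.84955×10⁷ / 2.124×10⁶ = 8.70786 kg
In slug: 8.70786 / 14.5939 = 0.596678 slug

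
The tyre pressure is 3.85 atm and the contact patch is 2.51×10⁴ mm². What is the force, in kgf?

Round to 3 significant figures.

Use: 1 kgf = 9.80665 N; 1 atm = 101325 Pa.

3.85 atm × 101325 → 390101 Pa
2.51×10⁴ mm² × 10⁻⁶ → 0.0251 m²
F = P × A = 390101 Pa × 0.0251 m² = 9791.54 N
9791.54 N ÷ (9.80665 N/kgf) = 998.459 kgf

998 kgf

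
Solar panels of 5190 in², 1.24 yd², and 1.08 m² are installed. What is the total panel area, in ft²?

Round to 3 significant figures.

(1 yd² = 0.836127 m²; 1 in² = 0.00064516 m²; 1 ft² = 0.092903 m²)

58.8 ft²

5190 in² × 0.00064516 = 3.34838 m²
1.24 yd² × 0.836127 = 1.0368 m²
1.08 m² (already m²)
Combined: 3.34838 + 1.0368 + 1.08 = 5.46518 m²
In ft²: 5.46518 / 0.092903 = 58.8267 ft²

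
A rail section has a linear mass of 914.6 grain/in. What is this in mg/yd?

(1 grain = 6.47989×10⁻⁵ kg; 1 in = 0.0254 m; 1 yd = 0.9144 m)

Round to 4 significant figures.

914.6 grain/in × 6.47989×10⁻⁵ kg/grain ÷ 0.0254 m/in = 2.33327 kg/m
2.33327 kg/m ÷ 10⁻⁶ kg/mg × 0.9144 m/yd = 2.13354×10⁶ mg/yd

2.134×10⁶ mg/yd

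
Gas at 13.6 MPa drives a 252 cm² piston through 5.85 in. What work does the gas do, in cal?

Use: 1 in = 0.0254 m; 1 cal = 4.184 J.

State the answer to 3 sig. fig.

1.22×10⁴ cal

13.6 MPa → 1.36×10⁷ Pa
252 cm² → 0.0252 m²
F = P × A = 1.36×10⁷ × 0.0252 = 342720 N
5.85 in → 0.14859 m
W = F × d = 342720 × 0.14859 = 50924.8 J
In cal: 50924.8 / 4.184 = 12171.3 cal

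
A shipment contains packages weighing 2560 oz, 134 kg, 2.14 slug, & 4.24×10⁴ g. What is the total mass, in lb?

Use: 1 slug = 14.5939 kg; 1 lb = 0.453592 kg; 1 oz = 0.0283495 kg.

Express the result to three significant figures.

2560 oz × 0.0283495 = 72.5747 kg
134 kg (already kg)
2.14 slug × 14.5939 = 31.2309 kg
4.24×10⁴ g × 0.001 = 42.4 kg
Sum: 72.5747 + 134 + 31.2309 + 42.4 = 280.206 kg
In lb: 280.206 / 0.453592 = 617.749 lb

618 lb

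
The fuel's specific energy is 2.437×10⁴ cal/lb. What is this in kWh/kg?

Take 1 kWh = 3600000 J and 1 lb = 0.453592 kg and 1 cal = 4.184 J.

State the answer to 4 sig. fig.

0.06244 kWh/kg

2.437×10⁴ cal/lb × 4.184 J/cal ÷ 0.453592 kg/lb = 224793 J/kg
224793 J/kg ÷ 3600000 J/kWh = 0.0624425 kWh/kg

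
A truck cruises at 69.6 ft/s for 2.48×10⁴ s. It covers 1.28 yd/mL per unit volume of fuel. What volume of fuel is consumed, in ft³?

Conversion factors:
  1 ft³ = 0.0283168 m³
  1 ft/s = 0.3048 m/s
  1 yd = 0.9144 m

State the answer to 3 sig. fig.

15.9 ft³

69.6 ft/s → 21.2141 m/s
d = v × t = 21.2141 × 24800 = 526110 m
1.28 yd/mL → 1.17043×10⁶ m/m³
V = d / (distance per unit fuel) = 526110 / 1.17043×10⁶ = 0.449501 m³
In ft³: 0.449501 / 0.0283168 = 15.874 ft³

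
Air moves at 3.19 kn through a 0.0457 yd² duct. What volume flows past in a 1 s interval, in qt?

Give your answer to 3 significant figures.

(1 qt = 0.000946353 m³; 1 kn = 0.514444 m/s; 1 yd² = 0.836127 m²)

66.3 qt

3.19 kn × 0.514444 → 1.64108 m/s
0.0457 yd² × 0.836127 → 0.038211 m²
V = v × A × t = 1.64108 m/s × 0.038211 m² × 1 s = 0.0627073 m³
0.0627073 m³ ÷ (0.000946353 m³/qt) = 66.2621 qt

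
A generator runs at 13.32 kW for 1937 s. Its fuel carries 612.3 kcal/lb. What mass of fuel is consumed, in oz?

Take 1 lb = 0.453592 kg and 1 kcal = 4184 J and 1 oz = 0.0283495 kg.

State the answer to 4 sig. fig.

13.32 kW → 13320 W
E = P × t = 13320 × 1937 = 2.58008×10⁷ J
612.3 kcal/lb → 5.64795×10⁶ J/kg
m = E / e_s = 2.58008×10⁷ / 5.64795×10⁶ = 4.56817 kg
In oz: 4.56817 / 0.0283495 = 161.138 oz

161.1 oz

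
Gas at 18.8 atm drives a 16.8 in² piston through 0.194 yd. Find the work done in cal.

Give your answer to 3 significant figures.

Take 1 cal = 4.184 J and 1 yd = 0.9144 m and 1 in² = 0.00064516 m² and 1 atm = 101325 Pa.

18.8 atm → 1.90491×10⁶ Pa
16.8 in² → 0.0108387 m²
F = P × A = 1.90491×10⁶ × 0.0108387 = 20646.7 N
0.194 yd → 0.177394 m
W = F × d = 20646.7 × 0.177394 = 3662.6 J
In cal: 3662.6 / 4.184 = 875.382 cal

875 cal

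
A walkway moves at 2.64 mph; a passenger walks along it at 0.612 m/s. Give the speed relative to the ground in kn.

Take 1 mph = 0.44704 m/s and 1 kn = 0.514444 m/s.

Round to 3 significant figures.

2.64 mph × 0.44704 → 1.18019 m/s
0.612 m/s (already m/s)
Combined: 1.18019 + 0.612 = 1.79219 m/s
In kn: 1.79219 / 0.514444 = 3.48374 kn

3.48 kn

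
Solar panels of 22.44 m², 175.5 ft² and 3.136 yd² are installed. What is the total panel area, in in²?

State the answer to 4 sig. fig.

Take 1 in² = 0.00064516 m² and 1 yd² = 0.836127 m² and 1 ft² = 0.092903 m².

22.44 m² (already m²)
175.5 ft² × 0.092903 = 16.3045 m²
3.136 yd² × 0.836127 = 2.62209 m²
Total: 22.44 + 16.3045 + 2.62209 = 41.3666 m²
In in²: 41.3666 / 0.00064516 = 64118.4 in²

6.412×10⁴ in²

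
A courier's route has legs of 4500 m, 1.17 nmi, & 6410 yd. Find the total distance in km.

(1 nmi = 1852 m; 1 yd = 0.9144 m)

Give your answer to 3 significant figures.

4500 m (already m)
1.17 nmi × 1852 = 2166.84 m
6410 yd × 0.9144 = 5861.3 m
Total: 4500 + 2166.84 + 5861.3 = 12528.1 m
In km: 12528.1 / 1000 = 12.5281 km

12.5 km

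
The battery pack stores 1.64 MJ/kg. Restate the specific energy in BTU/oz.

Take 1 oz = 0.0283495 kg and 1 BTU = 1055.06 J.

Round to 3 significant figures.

44.1 BTU/oz

1.64 MJ/kg × 1000000 J/MJ = 1.64×10⁶ J/kg
1.64×10⁶ J/kg ÷ 1055.06 J/BTU × 0.0283495 kg/oz = 44.0669 BTU/oz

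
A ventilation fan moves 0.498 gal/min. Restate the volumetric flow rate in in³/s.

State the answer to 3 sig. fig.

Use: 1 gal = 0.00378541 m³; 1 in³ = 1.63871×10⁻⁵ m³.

1.92 in³/s

0.498 gal/min × 0.00378541 m³/gal ÷ 60 s/min = 3.14189×10⁻⁵ m³/s
3.14189×10⁻⁵ m³/s ÷ 1.63871×10⁻⁵ m³/in³ = 1.91729 in³/s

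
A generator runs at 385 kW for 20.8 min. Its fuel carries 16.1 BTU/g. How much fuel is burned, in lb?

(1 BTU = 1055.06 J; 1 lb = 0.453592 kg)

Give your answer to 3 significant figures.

62.4 lb

385 kW → 385000 W
20.8 min → 1248 s
E = P × t = 385000 × 1248 = 4.8048×10⁸ J
16.1 BTU/g → 1.69865×10⁷ J/kg
m = E / e_s = 4.8048×10⁸ / 1.69865×10⁷ = 28.286 kg
In lb: 28.286 / 0.453592 = 62.36 lb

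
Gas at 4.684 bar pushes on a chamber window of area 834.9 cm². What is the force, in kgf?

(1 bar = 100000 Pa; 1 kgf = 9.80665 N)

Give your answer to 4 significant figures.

3988 kgf

4.684 bar × 100000 → 468400 Pa
834.9 cm² × 0.0001 → 0.08349 m²
F = P × A = 468400 Pa × 0.08349 m² = 39106.7 N
39106.7 N ÷ (9.80665 N/kgf) = 3987.77 kgf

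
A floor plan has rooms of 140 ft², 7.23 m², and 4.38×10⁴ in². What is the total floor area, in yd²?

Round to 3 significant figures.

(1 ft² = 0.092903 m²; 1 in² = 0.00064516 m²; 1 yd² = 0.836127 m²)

140 ft² × 0.092903 = 13.0064 m²
7.23 m² (already m²)
4.38×10⁴ in² × 0.00064516 = 28.258 m²
Combined: 13.0064 + 7.23 + 28.258 = 48.4944 m²
In yd²: 48.4944 / 0.836127 = 57.9988 yd²

58.0 yd²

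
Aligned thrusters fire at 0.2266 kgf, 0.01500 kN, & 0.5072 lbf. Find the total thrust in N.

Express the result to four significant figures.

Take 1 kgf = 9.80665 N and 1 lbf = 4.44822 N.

19.48 N

0.2266 kgf × 9.80665 → 2.22219 N
0.01500 kN × 1000 → 15 N
0.5072 lbf × 4.44822 → 2.25614 N
Sum: 2.22219 + 15 + 2.25614 = 19.4783 N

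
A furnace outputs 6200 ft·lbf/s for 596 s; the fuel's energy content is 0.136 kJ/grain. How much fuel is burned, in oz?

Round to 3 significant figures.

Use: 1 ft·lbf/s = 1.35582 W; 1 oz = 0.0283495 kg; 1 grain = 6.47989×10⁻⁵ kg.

84.2 oz

6200 ft·lbf/s → 8406.08 W
E = P × t = 8406.08 × 596 = 5.01002×10⁶ J
0.136 kJ/grain → 2.0988×10⁶ J/kg
m = E / e_s = 5.01002×10⁶ / 2.0988×10⁶ = 2.38709 kg
In oz: 2.38709 / 0.0283495 = 84.2022 oz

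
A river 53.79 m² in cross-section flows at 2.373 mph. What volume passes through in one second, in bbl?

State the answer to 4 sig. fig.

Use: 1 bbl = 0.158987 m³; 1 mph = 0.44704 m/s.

2.373 mph × 0.44704 = 1.06083 m/s
V = v × A × t = 1.06083 m/s × 53.79 m² × 1 s = 57.062 m³
57.062 m³ ÷ (0.158987 m³/bbl) = 358.91 bbl

358.9 bbl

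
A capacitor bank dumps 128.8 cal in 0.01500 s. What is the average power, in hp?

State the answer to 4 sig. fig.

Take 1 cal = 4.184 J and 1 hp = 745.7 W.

48.18 hp

128.8 cal × 4.184 → 538.899 J
P = E / t = 538.899 J / 0.015 s = 35926.6 W
35926.6 W ÷ (745.7 W/hp) = 48.1784 hp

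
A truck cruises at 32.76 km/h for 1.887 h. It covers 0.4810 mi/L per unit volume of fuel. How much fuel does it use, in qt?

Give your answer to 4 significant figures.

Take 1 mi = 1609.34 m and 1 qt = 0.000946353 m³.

84.39 qt

32.76 km/h → 9.1 m/s
1.887 h → 6793.2 s
d = v × t = 9.1 × 6793.2 = 61818.1 m
0.4810 mi/L → 774093 m/m³
V = d / (distance per unit fuel) = 61818.1 / 774093 = 0.0798588 m³
In qt: 0.0798588 / 0.000946353 = 84.3858 qt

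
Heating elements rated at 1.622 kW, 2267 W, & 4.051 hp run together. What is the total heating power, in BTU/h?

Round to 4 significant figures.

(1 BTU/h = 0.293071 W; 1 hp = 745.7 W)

1.622 kW × 1000 = 1622 W
2267 W (already W)
4.051 hp × 745.7 = 3020.83 W
Combined: 1622 + 2267 + 3020.83 = 6909.83 W
In BTU/h: 6909.83 / 0.293071 = 23577.3 BTU/h

2.358×10⁴ BTU/h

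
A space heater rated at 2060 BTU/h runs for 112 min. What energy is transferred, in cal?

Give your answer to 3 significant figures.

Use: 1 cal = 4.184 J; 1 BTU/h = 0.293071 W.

2060 BTU/h × 0.293071 = 603.726 W
112 min × 60 = 6720 s
E = P × t = 603.726 W × 6720 s = 4.05704×10⁶ J
4.05704×10⁶ J ÷ (4.184 J/cal) = 969656 cal

9.70×10⁵ cal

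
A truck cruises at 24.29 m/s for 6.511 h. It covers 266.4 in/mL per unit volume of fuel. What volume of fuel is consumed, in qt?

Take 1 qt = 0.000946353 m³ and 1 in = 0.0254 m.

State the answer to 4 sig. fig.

6.511 h → 23439.6 s
d = v × t = 24.29 × 23439.6 = 569348 m
266.4 in/mL → 6.76656×10⁶ m/m³
V = d / (distance per unit fuel) = 569348 / 6.76656×10⁶ = 0.0841414 m³
In qt: 0.0841414 / 0.000946353 = 88.9112 qt

88.91 qt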